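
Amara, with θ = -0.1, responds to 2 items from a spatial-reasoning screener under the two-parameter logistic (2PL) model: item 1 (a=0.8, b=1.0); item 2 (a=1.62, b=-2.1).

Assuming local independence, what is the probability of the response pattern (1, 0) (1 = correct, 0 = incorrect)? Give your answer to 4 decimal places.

0.0110

P(θ) = 1 / (1 + exp(−a(θ − b)))
P_1 = 1/(1+e^{0.8800}) = 0.2932
P_2 = 1/(1+e^{-3.2400}) = 0.9623
L = P_1 × (1−P_2) = 0.2932 × 0.0377 = 0.01105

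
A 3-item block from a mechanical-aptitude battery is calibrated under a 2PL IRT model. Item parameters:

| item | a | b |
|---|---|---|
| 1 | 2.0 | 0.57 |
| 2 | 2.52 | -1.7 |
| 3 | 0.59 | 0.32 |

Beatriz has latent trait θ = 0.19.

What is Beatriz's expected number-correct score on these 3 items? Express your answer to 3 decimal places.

P(θ) = 1 / (1 + exp(−a(θ − b)))
P_1 = 1/(1+e^{0.7600}) = 0.3186
P_2 = 1/(1+e^{-4.7628}) = 0.9915
P_3 = 1/(1+e^{0.0767}) = 0.4808
E[score] = 0.3186 + 0.9915 + 0.4808 = 1.7910

1.791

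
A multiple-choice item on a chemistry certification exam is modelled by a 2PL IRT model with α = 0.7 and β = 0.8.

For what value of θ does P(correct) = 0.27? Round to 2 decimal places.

P(θ) = 1 / (1 + exp(−α(θ − β)))
logit = ln(0.2700/0.7300) = -0.9946
θ = β + logit/(α) = 0.8 + (-0.9946)/0.7000 = -0.6209

-0.62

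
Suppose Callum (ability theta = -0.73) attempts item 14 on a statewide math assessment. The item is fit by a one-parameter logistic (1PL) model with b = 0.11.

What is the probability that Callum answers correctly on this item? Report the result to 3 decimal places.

0.302

P(theta) = 1 / (1 + exp(−(theta − b)))
Exponent: (-0.73 − 0.11) = -0.8400
1/(1 + e^{0.8400}) = 0.3015
P = 0.3015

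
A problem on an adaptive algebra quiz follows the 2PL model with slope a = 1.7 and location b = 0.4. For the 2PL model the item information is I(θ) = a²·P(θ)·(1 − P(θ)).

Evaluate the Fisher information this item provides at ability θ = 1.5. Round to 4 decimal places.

P = 1/(1+e^{-1.8700}) = 0.8665
P(1−P) = 0.8665 × 0.1335 = 0.1157
I = a² × P(1−P) = 1.7² × 0.1157 = 0.33440

0.3344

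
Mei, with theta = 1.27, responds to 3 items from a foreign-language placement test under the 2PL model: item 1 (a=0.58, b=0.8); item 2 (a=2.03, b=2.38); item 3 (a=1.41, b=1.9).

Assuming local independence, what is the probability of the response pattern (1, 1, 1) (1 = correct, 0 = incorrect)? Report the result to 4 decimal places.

P(theta) = 1 / (1 + exp(−a(theta − b)))
P_1 = 1/(1+e^{-0.2726}) = 0.5677
P_2 = 1/(1+e^{2.2533}) = 0.0951
P_3 = 1/(1+e^{0.8883}) = 0.2915
L = P_1 × P_2 × P_3 = 0.5677 × 0.0951 × 0.2915 = 0.01573

0.0157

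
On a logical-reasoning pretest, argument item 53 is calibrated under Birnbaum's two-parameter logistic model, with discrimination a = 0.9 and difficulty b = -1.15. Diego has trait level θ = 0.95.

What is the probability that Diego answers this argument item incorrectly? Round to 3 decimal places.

0.131

P(θ) = 1 / (1 + exp(−a(θ − b)))
Exponent: 0.9 × (0.95 − (-1.15)) = 1.8900
1/(1 + e^{-1.8900}) = 0.8688
P(incorrect) = 1 − 0.8688 = 0.1312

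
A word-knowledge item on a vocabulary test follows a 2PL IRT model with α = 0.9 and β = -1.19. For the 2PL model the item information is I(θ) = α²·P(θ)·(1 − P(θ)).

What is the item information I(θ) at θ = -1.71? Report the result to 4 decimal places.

P = 1/(1+e^{0.4680}) = 0.3851
P(1−P) = 0.3851 × 0.6149 = 0.2368
I = α² × P(1−P) = 0.9² × 0.2368 = 0.19180

0.1918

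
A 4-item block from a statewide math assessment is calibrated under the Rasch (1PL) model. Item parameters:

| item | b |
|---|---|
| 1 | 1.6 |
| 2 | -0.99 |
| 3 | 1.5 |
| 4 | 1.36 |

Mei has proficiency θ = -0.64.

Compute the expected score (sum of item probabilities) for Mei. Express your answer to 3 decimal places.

0.907

P(θ) = 1 / (1 + exp(−(θ − b)))
P_1 = 1/(1+e^{2.2400}) = 0.0962
P_2 = 1/(1+e^{-0.3500}) = 0.5866
P_3 = 1/(1+e^{2.1400}) = 0.1053
P_4 = 1/(1+e^{2.0000}) = 0.1192
E[score] = 0.0962 + 0.5866 + 0.1053 + 0.1192 = 0.9073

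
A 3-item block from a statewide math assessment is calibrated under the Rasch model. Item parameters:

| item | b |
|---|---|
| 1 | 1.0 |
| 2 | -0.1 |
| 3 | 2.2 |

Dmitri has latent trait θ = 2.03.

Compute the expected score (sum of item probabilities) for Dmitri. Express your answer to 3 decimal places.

2.088

P(θ) = 1 / (1 + exp(−(θ − b)))
P_1 = 1/(1+e^{-1.0300}) = 0.7369
P_2 = 1/(1+e^{-2.1300}) = 0.8938
P_3 = 1/(1+e^{0.1700}) = 0.4576
E[score] = 0.7369 + 0.8938 + 0.4576 = 2.0883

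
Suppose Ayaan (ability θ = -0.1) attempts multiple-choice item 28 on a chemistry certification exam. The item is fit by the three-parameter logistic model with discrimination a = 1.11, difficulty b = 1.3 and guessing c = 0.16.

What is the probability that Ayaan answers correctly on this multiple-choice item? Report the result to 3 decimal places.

P(θ) = c + (1 − c) · 1 / (1 + exp(−a(θ − b)))
Exponent: 1.11 × (-0.1 − 1.3) = -1.5540
1/(1 + e^{1.5540}) = 0.1745
P = 0.16 + 0.84 × 0.1745 = 0.3066

0.307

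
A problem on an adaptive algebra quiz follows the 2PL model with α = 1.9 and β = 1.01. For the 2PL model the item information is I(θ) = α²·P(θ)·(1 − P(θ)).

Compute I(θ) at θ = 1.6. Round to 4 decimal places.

0.6693

P = 1/(1+e^{-1.1210}) = 0.7542
P(1−P) = 0.7542 × 0.2458 = 0.1854
I = α² × P(1−P) = 1.9² × 0.1854 = 0.66928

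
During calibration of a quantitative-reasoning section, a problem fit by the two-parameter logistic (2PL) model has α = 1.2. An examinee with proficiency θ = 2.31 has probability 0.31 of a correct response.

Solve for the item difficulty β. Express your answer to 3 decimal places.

P(θ) = 1 / (1 + exp(−α(θ − β)))
logit(0.31) = ln(0.31/0.69) = -0.8001
β = θ − logit/(α) = 2.31 − (-0.8001)/1.2000 = 2.9768

2.977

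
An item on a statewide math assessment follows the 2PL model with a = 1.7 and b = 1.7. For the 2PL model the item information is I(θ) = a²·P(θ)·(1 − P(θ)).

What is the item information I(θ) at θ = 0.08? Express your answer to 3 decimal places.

0.163

P = 1/(1+e^{2.7540}) = 0.0599
P(1−P) = 0.0599 × 0.9401 = 0.0563
I = a² × P(1−P) = 1.7² × 0.0563 = 0.16264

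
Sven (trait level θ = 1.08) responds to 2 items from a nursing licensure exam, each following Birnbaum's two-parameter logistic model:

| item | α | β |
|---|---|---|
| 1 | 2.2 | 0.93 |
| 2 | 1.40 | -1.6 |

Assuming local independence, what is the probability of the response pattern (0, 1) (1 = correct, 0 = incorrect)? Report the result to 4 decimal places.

P(θ) = 1 / (1 + exp(−α(θ − β)))
P_1 = 1/(1+e^{-0.3300}) = 0.5818
P_2 = 1/(1+e^{-3.7520}) = 0.9771
L = (1−P_1) × P_2 = 0.4182 × 0.9771 = 0.40865

0.4086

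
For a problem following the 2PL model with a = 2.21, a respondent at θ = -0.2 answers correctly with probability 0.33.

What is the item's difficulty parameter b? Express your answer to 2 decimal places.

0.12

P(θ) = 1 / (1 + exp(−a(θ − b)))
logit(0.33) = ln(0.33/0.67) = -0.7082
b = θ − logit/(a) = -0.2 − (-0.7082)/2.2100 = 0.1204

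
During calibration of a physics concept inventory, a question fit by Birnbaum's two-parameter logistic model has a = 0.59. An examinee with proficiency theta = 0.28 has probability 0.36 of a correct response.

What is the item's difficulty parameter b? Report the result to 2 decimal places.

1.26

P(theta) = 1 / (1 + exp(−a(theta − b)))
logit(0.36) = ln(0.36/0.64) = -0.5754
b = theta − logit/(a) = 0.28 − (-0.5754)/0.5900 = 1.2552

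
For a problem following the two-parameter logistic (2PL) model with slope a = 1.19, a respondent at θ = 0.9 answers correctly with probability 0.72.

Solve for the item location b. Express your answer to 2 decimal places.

P(θ) = 1 / (1 + exp(−a(θ − b)))
logit(0.72) = ln(0.72/0.28) = 0.9445
b = θ − logit/(a) = 0.9 − 0.9445/1.1900 = 0.1063

0.11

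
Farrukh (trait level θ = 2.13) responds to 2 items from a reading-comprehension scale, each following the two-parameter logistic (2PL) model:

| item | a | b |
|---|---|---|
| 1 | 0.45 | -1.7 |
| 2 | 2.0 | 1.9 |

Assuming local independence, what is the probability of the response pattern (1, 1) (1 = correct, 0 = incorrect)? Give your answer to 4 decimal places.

P(θ) = 1 / (1 + exp(−a(θ − b)))
P_1 = 1/(1+e^{-1.7235}) = 0.8486
P_2 = 1/(1+e^{-0.4600}) = 0.6130
L = P_1 × P_2 = 0.8486 × 0.6130 = 0.52019

0.5202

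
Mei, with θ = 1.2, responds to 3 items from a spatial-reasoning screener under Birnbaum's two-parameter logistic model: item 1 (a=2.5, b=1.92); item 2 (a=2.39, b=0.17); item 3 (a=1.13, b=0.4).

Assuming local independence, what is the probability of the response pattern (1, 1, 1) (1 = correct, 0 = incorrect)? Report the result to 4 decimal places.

0.0930

P(θ) = 1 / (1 + exp(−a(θ − b)))
P_1 = 1/(1+e^{1.8000}) = 0.1419
P_2 = 1/(1+e^{-2.4617}) = 0.9214
P_3 = 1/(1+e^{-0.9040}) = 0.7118
L = P_1 × P_2 × P_3 = 0.1419 × 0.9214 × 0.7118 = 0.09303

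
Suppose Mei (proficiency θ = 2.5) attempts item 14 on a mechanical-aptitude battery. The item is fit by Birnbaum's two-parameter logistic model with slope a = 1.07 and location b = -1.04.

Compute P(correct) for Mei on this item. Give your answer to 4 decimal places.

0.9779

P(θ) = 1 / (1 + exp(−a(θ − b)))
Exponent: 1.07 × (2.5 − (-1.04)) = 3.7878
1/(1 + e^{-3.7878}) = 0.9779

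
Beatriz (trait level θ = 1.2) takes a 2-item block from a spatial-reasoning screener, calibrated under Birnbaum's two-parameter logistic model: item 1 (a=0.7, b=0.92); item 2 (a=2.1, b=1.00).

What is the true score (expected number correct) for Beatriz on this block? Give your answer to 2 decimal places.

1.15

P(θ) = 1 / (1 + exp(−a(θ − b)))
P_1 = 1/(1+e^{-0.1960}) = 0.5488
P_2 = 1/(1+e^{-0.4200}) = 0.6035
E[score] = 0.5488 + 0.6035 = 1.1523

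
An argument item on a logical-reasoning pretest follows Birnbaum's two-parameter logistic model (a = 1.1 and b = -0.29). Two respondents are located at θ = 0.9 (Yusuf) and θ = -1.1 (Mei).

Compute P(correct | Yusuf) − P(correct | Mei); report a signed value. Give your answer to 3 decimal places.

P(θ) = 1 / (1 + exp(−a(θ − b)))
P(Yusuf) = 0.7873  [exponent 1.3090]
P(Mei) = 0.2909  [exponent -0.8910]
Difference = 0.7873 − 0.2909 = 0.4964

0.496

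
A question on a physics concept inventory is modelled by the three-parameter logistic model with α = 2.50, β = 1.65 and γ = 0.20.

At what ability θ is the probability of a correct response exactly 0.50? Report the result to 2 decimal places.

1.45

P(θ) = γ + (1 − γ) · 1 / (1 + exp(−α(θ − β)))
Remove guessing floor: (0.50 − 0.20)/(1 − 0.20) = 0.3750
logit = ln(0.3750/0.6250) = -0.5108
θ = β + logit/(α) = 1.65 + (-0.5108)/2.5000 = 1.4457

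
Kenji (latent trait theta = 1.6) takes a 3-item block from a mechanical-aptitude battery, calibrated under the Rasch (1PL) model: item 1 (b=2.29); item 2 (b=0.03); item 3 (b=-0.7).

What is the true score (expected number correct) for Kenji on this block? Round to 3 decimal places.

2.071

P(theta) = 1 / (1 + exp(−(theta − b)))
P_1 = 1/(1+e^{0.6900}) = 0.3340
P_2 = 1/(1+e^{-1.5700}) = 0.8278
P_3 = 1/(1+e^{-2.3000}) = 0.9089
E[score] = 0.3340 + 0.8278 + 0.9089 = 2.0707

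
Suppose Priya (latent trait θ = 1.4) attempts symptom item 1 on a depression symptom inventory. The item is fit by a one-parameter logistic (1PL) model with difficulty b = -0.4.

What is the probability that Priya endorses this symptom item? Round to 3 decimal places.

P(θ) = 1 / (1 + exp(−(θ − b)))
Exponent: (1.4 − (-0.4)) = 1.8000
1/(1 + e^{-1.8000}) = 0.8581
P = 0.8581

0.858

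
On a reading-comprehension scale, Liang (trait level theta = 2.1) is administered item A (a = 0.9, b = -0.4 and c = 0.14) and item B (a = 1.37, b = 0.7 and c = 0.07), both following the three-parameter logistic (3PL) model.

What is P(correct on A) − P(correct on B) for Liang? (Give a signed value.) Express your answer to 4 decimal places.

P(theta) = c + (1 − c) · 1 / (1 + exp(−a(theta − b)))
P_A = 0.9180
P_B = 0.8809
P_A − P_B = 0.0371

0.0371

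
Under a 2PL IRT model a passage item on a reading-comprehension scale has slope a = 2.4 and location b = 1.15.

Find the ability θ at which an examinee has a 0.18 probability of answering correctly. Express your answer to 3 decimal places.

P(θ) = 1 / (1 + exp(−a(θ − b)))
logit = ln(0.1800/0.8200) = -1.5163
θ = b + logit/(a) = 1.15 + (-1.5163)/2.4000 = 0.5182

0.518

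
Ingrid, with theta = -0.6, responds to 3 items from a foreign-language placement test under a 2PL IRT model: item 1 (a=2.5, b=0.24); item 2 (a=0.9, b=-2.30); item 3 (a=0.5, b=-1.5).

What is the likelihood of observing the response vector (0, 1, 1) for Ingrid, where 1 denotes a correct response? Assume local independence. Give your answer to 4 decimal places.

0.4472

P(theta) = 1 / (1 + exp(−a(theta − b)))
P_1 = 1/(1+e^{2.1000}) = 0.1091
P_2 = 1/(1+e^{-1.5300}) = 0.8220
P_3 = 1/(1+e^{-0.4500}) = 0.6106
L = (1−P_1) × P_2 × P_3 = 0.8909 × 0.8220 × 0.6106 = 0.44719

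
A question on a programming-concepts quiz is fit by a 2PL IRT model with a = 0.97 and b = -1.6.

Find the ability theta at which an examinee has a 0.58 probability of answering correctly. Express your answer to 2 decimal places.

-1.27

P(theta) = 1 / (1 + exp(−a(theta − b)))
logit = ln(0.5800/0.4200) = 0.3228
theta = b + logit/(a) = -1.6 + 0.3228/0.9700 = -1.2672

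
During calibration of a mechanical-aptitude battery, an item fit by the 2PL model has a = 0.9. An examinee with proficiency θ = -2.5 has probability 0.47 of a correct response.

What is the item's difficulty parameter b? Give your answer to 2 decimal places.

-2.37

P(θ) = 1 / (1 + exp(−a(θ − b)))
logit(0.47) = ln(0.47/0.53) = -0.1201
b = θ − logit/(a) = -2.5 − (-0.1201)/0.9000 = -2.3665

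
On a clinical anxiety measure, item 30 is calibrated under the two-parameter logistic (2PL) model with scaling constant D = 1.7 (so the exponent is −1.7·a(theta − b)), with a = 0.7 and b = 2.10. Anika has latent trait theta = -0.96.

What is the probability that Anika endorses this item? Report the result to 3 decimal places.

P(theta) = 1 / (1 + exp(−D·a(theta − b)))
Exponent: 1.7 × 0.7 × (-0.96 − 2.10) = -3.6414
1/(1 + e^{3.6414}) = 0.0255
P = 0.0255

0.026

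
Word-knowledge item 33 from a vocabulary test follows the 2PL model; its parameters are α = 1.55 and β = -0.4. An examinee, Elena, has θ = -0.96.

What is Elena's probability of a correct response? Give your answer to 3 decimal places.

P(θ) = 1 / (1 + exp(−α(θ − β)))
Exponent: 1.55 × (-0.96 − (-0.4)) = -0.8680
1/(1 + e^{0.8680}) = 0.2957

0.296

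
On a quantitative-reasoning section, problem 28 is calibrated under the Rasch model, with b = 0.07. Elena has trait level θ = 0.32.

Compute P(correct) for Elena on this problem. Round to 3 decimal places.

0.562

P(θ) = 1 / (1 + exp(−(θ − b)))
Exponent: (0.32 − 0.07) = 0.2500
1/(1 + e^{-0.2500}) = 0.5622
P = 0.5622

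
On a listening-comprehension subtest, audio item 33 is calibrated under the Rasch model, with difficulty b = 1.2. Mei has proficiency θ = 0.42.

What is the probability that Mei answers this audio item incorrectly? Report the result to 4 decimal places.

P(θ) = 1 / (1 + exp(−(θ − b)))
Exponent: (0.42 − 1.2) = -0.7800
1/(1 + e^{0.7800}) = 0.3143
P = 0.3143
P(incorrect) = 1 − 0.3143 = 0.6857

0.6857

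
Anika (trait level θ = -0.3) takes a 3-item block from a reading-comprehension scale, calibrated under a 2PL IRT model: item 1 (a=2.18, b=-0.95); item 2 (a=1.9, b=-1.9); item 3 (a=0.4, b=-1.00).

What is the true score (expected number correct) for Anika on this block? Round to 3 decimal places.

2.329

P(θ) = 1 / (1 + exp(−a(θ − b)))
P_1 = 1/(1+e^{-1.4170}) = 0.8049
P_2 = 1/(1+e^{-3.0400}) = 0.9543
P_3 = 1/(1+e^{-0.2800}) = 0.5695
E[score] = 0.8049 + 0.9543 + 0.5695 = 2.3288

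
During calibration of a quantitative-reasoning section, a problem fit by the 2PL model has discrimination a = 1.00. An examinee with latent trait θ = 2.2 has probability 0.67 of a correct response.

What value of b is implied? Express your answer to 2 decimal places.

1.49

P(θ) = 1 / (1 + exp(−a(θ − b)))
logit(0.67) = ln(0.67/0.33) = 0.7082
b = θ − logit/(a) = 2.2 − 0.7082/1.0000 = 1.4918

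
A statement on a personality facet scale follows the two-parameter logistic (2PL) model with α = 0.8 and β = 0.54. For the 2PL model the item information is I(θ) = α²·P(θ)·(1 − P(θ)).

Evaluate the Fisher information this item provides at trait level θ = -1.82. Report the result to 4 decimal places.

P = 1/(1+e^{1.8880}) = 0.1315
P(1−P) = 0.1315 × 0.8685 = 0.1142
I = α² × P(1−P) = 0.8² × 0.1142 = 0.07308

0.0731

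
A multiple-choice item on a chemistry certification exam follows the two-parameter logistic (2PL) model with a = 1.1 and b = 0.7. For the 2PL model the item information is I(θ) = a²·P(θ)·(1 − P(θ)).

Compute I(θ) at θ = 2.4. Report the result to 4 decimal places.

0.1400

P = 1/(1+e^{-1.8700}) = 0.8665
P(1−P) = 0.8665 × 0.1335 = 0.1157
I = a² × P(1−P) = 1.1² × 0.1157 = 0.14001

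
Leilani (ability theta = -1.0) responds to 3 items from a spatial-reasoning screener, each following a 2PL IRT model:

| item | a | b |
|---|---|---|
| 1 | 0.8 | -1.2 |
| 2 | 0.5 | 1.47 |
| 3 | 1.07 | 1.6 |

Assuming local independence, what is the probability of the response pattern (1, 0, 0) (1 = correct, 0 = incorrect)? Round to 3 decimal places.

0.394

P(theta) = 1 / (1 + exp(−a(theta − b)))
P_1 = 1/(1+e^{-0.1600}) = 0.5399
P_2 = 1/(1+e^{1.2350}) = 0.2253
P_3 = 1/(1+e^{2.7820}) = 0.0583
L = P_1 × (1−P_2) × (1−P_3) = 0.5399 × 0.7747 × 0.9417 = 0.39388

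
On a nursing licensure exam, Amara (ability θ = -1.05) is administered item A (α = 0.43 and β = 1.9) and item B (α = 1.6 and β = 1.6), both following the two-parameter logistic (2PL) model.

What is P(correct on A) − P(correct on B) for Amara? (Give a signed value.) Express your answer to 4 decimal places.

0.2053

P(θ) = 1 / (1 + exp(−α(θ − β)))
P_A = 0.2195
P_B = 0.0142
P_A − P_B = 0.2053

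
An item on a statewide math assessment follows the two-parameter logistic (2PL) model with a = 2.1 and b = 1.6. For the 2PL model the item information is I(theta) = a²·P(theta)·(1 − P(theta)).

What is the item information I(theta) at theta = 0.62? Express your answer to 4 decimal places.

P = 1/(1+e^{2.0580}) = 0.1132
P(1−P) = 0.1132 × 0.8868 = 0.1004
I = a² × P(1−P) = 2.1² × 0.1004 = 0.44286

0.4429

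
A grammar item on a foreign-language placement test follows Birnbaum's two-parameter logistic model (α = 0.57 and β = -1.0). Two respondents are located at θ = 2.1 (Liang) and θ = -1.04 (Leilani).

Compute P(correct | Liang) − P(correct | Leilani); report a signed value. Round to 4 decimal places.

0.3598

P(θ) = 1 / (1 + exp(−α(θ − β)))
P(Liang) = 0.8541  [exponent 1.7670]
P(Leilani) = 0.4943  [exponent -0.0228]
Difference = 0.8541 − 0.4943 = 0.3598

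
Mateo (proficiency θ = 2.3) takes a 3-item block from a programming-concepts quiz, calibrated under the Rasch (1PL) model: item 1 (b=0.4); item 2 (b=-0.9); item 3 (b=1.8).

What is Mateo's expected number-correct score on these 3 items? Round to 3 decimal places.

P(θ) = 1 / (1 + exp(−(θ − b)))
P_1 = 1/(1+e^{-1.9000}) = 0.8699
P_2 = 1/(1+e^{-3.2000}) = 0.9608
P_3 = 1/(1+e^{-0.5000}) = 0.6225
E[score] = 0.8699 + 0.9608 + 0.6225 = 2.4532

2.453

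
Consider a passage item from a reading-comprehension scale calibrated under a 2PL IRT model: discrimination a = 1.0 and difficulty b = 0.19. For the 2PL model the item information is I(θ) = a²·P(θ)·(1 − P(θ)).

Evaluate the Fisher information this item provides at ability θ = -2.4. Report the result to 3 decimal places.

0.065

P = 1/(1+e^{2.5900}) = 0.0698
P(1−P) = 0.0698 × 0.9302 = 0.0649
I = a² × P(1−P) = 1.0² × 0.0649 = 0.06491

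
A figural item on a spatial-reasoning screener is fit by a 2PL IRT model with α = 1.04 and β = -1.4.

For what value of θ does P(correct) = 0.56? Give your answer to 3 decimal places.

P(θ) = 1 / (1 + exp(−α(θ − β)))
logit = ln(0.5600/0.4400) = 0.2412
θ = β + logit/(α) = -1.4 + 0.2412/1.0400 = -1.1681

-1.168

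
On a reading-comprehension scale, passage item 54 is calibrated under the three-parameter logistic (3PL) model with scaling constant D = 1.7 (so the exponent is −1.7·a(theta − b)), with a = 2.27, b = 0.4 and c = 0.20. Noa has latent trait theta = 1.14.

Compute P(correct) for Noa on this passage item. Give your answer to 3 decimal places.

0.956

P(theta) = c + (1 − c) · 1 / (1 + exp(−D·a(theta − b)))
Exponent: 1.7 × 2.27 × (1.14 − 0.4) = 2.8557
1/(1 + e^{-2.8557}) = 0.9456
P = 0.20 + 0.80 × 0.9456 = 0.9565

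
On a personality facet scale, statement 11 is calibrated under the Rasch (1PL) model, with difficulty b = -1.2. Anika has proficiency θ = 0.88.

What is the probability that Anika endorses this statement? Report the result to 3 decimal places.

0.889

P(θ) = 1 / (1 + exp(−(θ − b)))
Exponent: (0.88 − (-1.2)) = 2.0800
1/(1 + e^{-2.0800}) = 0.8889
P = 0.8889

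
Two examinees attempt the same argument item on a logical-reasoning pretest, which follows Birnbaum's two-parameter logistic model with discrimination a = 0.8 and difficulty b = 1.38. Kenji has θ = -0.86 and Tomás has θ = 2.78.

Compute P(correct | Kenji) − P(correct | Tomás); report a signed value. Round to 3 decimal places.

-0.611

P(θ) = 1 / (1 + exp(−a(θ − b)))
P(Kenji) = 0.1428  [exponent -1.7920]
P(Tomás) = 0.7540  [exponent 1.1200]
Difference = 0.1428 − 0.7540 = -0.6112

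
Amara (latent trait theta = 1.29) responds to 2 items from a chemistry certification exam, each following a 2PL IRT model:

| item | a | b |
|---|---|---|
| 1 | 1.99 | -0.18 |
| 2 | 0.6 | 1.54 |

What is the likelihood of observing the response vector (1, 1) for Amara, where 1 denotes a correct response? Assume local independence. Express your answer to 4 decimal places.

P(theta) = 1 / (1 + exp(−a(theta − b)))
P_1 = 1/(1+e^{-2.9253}) = 0.9491
P_2 = 1/(1+e^{0.1500}) = 0.4626
L = P_1 × P_2 = 0.9491 × 0.4626 = 0.43902

0.4390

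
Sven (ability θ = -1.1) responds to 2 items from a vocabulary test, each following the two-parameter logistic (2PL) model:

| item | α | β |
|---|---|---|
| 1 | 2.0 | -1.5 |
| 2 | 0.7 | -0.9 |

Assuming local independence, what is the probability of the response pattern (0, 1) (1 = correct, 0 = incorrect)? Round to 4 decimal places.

P(θ) = 1 / (1 + exp(−α(θ − β)))
P_1 = 1/(1+e^{-0.8000}) = 0.6900
P_2 = 1/(1+e^{0.1400}) = 0.4651
L = (1−P_1) × P_2 = 0.3100 × 0.4651 = 0.14418

0.1442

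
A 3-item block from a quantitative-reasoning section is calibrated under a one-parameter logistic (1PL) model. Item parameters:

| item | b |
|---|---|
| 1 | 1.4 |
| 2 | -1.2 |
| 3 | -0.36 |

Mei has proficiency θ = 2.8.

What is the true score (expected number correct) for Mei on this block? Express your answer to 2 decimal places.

P(θ) = 1 / (1 + exp(−(θ − b)))
P_1 = 1/(1+e^{-1.4000}) = 0.8022
P_2 = 1/(1+e^{-4.0000}) = 0.9820
P_3 = 1/(1+e^{-3.1600}) = 0.9593
E[score] = 0.8022 + 0.9820 + 0.9593 = 2.7435

2.74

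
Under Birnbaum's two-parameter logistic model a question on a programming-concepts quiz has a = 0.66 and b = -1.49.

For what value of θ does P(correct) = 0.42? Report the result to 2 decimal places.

-1.98

P(θ) = 1 / (1 + exp(−a(θ − b)))
logit = ln(0.4200/0.5800) = -0.3228
θ = b + logit/(a) = -1.49 + (-0.3228)/0.6600 = -1.9791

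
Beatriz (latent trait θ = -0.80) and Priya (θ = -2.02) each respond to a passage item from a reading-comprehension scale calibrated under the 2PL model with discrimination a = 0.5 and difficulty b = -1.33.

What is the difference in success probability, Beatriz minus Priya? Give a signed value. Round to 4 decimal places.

P(θ) = 1 / (1 + exp(−a(θ − b)))
P(Beatriz) = 0.5659  [exponent 0.2650]
P(Priya) = 0.4146  [exponent -0.3450]
Difference = 0.5659 − 0.4146 = 0.1513

0.1513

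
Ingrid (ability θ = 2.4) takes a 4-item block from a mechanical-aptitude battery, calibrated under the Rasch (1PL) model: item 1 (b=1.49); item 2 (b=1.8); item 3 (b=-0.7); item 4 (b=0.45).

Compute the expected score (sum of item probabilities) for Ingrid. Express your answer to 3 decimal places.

3.191

P(θ) = 1 / (1 + exp(−(θ − b)))
P_1 = 1/(1+e^{-0.9100}) = 0.7130
P_2 = 1/(1+e^{-0.6000}) = 0.6457
P_3 = 1/(1+e^{-3.1000}) = 0.9569
P_4 = 1/(1+e^{-1.9500}) = 0.8754
E[score] = 0.7130 + 0.6457 + 0.9569 + 0.8754 = 3.1910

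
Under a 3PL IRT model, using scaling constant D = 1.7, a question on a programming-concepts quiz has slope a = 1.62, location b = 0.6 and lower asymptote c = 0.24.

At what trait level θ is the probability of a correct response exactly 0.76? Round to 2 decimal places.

0.88

P(θ) = c + (1 − c) · 1 / (1 + exp(−D·a(θ − b)))
Remove guessing floor: (0.76 − 0.24)/(1 − 0.24) = 0.6842
logit = ln(0.6842/0.3158) = 0.7732
θ = b + logit/(1.7·a) = 0.6 + 0.7732/2.7540 = 0.8808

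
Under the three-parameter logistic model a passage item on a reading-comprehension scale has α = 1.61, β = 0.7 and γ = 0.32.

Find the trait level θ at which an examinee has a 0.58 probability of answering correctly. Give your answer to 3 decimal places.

0.402

P(θ) = γ + (1 − γ) · 1 / (1 + exp(−α(θ − β)))
Remove guessing floor: (0.58 − 0.32)/(1 − 0.32) = 0.3824
logit = ln(0.3824/0.6176) = -0.4796
θ = β + logit/(α) = 0.7 + (-0.4796)/1.6100 = 0.4021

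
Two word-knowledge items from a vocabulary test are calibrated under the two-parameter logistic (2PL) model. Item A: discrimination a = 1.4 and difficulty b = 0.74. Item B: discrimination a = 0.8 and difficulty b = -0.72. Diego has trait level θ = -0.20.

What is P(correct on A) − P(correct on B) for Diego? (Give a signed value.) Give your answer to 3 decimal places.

-0.391

P(θ) = 1 / (1 + exp(−a(θ − b)))
P_A = 0.2115
P_B = 0.6025
P_A − P_B = -0.3910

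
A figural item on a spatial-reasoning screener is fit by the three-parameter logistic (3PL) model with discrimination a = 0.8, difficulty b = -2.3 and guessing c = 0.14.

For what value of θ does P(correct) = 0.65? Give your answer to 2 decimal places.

P(θ) = c + (1 − c) · 1 / (1 + exp(−a(θ − b)))
Remove guessing floor: (0.65 − 0.14)/(1 − 0.14) = 0.5930
logit = ln(0.5930/0.4070) = 0.3765
θ = b + logit/(a) = -2.3 + 0.3765/0.8000 = -1.8294

-1.83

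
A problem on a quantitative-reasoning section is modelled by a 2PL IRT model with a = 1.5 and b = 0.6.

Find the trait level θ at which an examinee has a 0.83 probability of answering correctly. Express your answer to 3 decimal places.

P(θ) = 1 / (1 + exp(−a(θ − b)))
logit = ln(0.8300/0.1700) = 1.5856
θ = b + logit/(a) = 0.6 + 1.5856/1.5000 = 1.6571

1.657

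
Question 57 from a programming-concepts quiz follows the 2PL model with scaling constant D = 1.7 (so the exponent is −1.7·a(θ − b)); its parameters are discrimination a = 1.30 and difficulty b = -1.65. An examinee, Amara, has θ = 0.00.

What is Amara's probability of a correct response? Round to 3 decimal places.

0.975

P(θ) = 1 / (1 + exp(−D·a(θ − b)))
Exponent: 1.7 × 1.30 × (0.00 − (-1.65)) = 3.6465
1/(1 + e^{-3.6465}) = 0.9746
P = 0.9746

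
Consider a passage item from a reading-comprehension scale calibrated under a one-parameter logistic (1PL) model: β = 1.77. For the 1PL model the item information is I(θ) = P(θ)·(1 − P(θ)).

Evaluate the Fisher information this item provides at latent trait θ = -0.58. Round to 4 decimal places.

P = 1/(1+e^{2.3500}) = 0.0871
P(1−P) = 0.0871 × 0.9129 = 0.0795
I = P(1−P) = 0.07949

0.0795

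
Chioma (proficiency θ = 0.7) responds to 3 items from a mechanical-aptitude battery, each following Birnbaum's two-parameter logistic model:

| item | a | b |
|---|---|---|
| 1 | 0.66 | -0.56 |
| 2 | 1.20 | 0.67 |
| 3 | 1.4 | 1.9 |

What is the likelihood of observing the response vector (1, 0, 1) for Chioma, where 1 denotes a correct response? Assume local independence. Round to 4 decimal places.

0.0537

P(θ) = 1 / (1 + exp(−a(θ − b)))
P_1 = 1/(1+e^{-0.8316}) = 0.6967
P_2 = 1/(1+e^{-0.0360}) = 0.5090
P_3 = 1/(1+e^{1.6800}) = 0.1571
L = P_1 × (1−P_2) × P_3 = 0.6967 × 0.4910 × 0.1571 = 0.05374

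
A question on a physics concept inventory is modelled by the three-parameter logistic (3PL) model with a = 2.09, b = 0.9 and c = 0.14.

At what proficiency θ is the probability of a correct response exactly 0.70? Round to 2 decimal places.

1.20

P(θ) = c + (1 − c) · 1 / (1 + exp(−a(θ − b)))
Remove guessing floor: (0.70 − 0.14)/(1 − 0.14) = 0.6512
logit = ln(0.6512/0.3488) = 0.6242
θ = b + logit/(a) = 0.9 + 0.6242/2.0900 = 1.1986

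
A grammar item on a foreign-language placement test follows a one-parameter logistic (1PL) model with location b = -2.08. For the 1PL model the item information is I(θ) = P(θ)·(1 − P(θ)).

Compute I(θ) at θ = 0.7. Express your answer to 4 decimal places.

P = 1/(1+e^{-2.7800}) = 0.9416
P(1−P) = 0.9416 × 0.0584 = 0.0550
I = P(1−P) = 0.05500

0.0550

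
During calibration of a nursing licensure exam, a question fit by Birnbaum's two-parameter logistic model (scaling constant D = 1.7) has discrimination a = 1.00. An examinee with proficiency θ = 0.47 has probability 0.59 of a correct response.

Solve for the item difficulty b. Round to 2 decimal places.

P(θ) = 1 / (1 + exp(−D·a(θ − b)))
logit(0.59) = ln(0.59/0.41) = 0.3640
b = θ − logit/(1.7·a) = 0.47 − 0.3640/1.7000 = 0.2559

0.26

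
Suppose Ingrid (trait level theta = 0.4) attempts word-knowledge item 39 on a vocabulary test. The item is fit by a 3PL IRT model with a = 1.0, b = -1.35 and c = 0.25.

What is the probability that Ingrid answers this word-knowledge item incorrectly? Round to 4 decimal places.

P(theta) = c + (1 − c) · 1 / (1 + exp(−a(theta − b)))
Exponent: 1.0 × (0.4 − (-1.35)) = 1.7500
1/(1 + e^{-1.7500}) = 0.8520
P = 0.25 + 0.75 × 0.8520 = 0.8890
P(incorrect) = 1 − 0.8890 = 0.1110

0.1110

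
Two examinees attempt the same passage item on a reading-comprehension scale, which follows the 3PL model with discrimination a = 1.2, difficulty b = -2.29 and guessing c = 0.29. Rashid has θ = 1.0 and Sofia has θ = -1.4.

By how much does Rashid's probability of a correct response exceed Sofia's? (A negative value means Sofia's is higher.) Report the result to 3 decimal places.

P(θ) = c + (1 − c) · 1 / (1 + exp(−a(θ − b)))
P(Rashid) = 0.9866  [exponent 3.9480]
P(Sofia) = 0.8184  [exponent 1.0680]
Difference = 0.9866 − 0.8184 = 0.1682

0.168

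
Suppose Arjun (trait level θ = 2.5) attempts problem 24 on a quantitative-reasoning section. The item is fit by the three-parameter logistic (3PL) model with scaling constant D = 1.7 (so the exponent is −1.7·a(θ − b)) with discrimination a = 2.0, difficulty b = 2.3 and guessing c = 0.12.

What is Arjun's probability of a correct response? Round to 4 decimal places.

P(θ) = c + (1 − c) · 1 / (1 + exp(−D·a(θ − b)))
Exponent: 1.7 × 2.0 × (2.5 − 2.3) = 0.6800
1/(1 + e^{-0.6800}) = 0.6637
P = 0.12 + 0.88 × 0.6637 = 0.7041

0.7041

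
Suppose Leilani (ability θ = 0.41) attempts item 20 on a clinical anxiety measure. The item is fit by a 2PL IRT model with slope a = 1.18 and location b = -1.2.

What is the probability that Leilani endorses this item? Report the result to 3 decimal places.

P(θ) = 1 / (1 + exp(−a(θ − b)))
Exponent: 1.18 × (0.41 − (-1.2)) = 1.8998
1/(1 + e^{-1.8998}) = 0.8699

0.870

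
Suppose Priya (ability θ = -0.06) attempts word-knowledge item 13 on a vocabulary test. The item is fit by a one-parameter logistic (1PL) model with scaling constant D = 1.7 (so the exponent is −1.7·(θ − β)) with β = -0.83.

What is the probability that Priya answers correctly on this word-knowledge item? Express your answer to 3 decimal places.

0.787

P(θ) = 1 / (1 + exp(−D·(θ − β)))
Exponent: 1.7 × (-0.06 − (-0.83)) = 1.3090
1/(1 + e^{-1.3090}) = 0.7873
P = 0.7873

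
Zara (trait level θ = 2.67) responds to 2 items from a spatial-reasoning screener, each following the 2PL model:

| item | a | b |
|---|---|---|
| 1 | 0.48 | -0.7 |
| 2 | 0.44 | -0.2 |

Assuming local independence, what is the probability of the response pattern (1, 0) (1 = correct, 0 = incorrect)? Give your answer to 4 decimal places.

P(θ) = 1 / (1 + exp(−a(θ − b)))
P_1 = 1/(1+e^{-1.6176}) = 0.8345
P_2 = 1/(1+e^{-1.2628}) = 0.7795
L = P_1 × (1−P_2) = 0.8345 × 0.2205 = 0.18399

0.1840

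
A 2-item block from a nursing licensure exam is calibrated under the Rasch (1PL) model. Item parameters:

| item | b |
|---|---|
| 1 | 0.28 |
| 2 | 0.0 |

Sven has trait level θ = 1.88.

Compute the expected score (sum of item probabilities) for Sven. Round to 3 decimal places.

1.700

P(θ) = 1 / (1 + exp(−(θ − b)))
P_1 = 1/(1+e^{-1.6000}) = 0.8320
P_2 = 1/(1+e^{-1.8800}) = 0.8676
E[score] = 0.8320 + 0.8676 = 1.6996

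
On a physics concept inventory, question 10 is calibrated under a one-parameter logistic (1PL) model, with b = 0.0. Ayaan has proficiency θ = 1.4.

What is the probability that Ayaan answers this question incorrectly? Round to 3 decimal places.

0.198

P(θ) = 1 / (1 + exp(−(θ − b)))
Exponent: (1.4 − 0.0) = 1.4000
1/(1 + e^{-1.4000}) = 0.8022
P = 0.8022
P(incorrect) = 1 − 0.8022 = 0.1978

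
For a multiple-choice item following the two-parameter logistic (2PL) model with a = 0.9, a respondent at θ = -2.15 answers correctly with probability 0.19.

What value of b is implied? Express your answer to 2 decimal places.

-0.54

P(θ) = 1 / (1 + exp(−a(θ − b)))
logit(0.19) = ln(0.19/0.81) = -1.4500
b = θ − logit/(a) = -2.15 − (-1.4500)/0.9000 = -0.5389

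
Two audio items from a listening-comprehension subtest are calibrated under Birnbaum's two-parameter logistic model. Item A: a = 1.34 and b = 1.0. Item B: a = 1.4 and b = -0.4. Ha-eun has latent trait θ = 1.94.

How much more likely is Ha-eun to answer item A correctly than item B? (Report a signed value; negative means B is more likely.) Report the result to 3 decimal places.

P(θ) = 1 / (1 + exp(−a(θ − b)))
P_A = 0.7790
P_B = 0.9636
P_A − P_B = -0.1846

-0.185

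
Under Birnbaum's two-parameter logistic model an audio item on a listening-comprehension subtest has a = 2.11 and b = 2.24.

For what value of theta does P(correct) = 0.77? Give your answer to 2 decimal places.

P(theta) = 1 / (1 + exp(−a(theta − b)))
logit = ln(0.7700/0.2300) = 1.2083
theta = b + logit/(a) = 2.24 + 1.2083/2.1100 = 2.8127

2.81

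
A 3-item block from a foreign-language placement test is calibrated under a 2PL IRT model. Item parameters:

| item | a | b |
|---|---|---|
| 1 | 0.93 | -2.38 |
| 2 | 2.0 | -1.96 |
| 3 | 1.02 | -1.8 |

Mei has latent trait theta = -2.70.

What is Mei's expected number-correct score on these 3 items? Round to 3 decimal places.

P(theta) = 1 / (1 + exp(−a(theta − b)))
P_1 = 1/(1+e^{0.2976}) = 0.4261
P_2 = 1/(1+e^{1.4800}) = 0.1854
P_3 = 1/(1+e^{0.9180}) = 0.2854
E[score] = 0.4261 + 0.1854 + 0.2854 = 0.8969

0.897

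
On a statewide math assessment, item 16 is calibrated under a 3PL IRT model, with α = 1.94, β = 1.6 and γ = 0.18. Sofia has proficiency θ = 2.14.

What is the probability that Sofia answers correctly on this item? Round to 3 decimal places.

0.787

P(θ) = γ + (1 − γ) · 1 / (1 + exp(−α(θ − β)))
Exponent: 1.94 × (2.14 − 1.6) = 1.0476
1/(1 + e^{-1.0476}) = 0.7403
P = 0.18 + 0.82 × 0.7403 = 0.7871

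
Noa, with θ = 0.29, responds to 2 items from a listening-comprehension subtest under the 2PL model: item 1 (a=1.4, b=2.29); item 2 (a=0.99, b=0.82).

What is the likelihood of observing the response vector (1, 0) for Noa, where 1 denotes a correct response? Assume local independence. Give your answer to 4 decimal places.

P(θ) = 1 / (1 + exp(−a(θ − b)))
P_1 = 1/(1+e^{2.8000}) = 0.0573
P_2 = 1/(1+e^{0.5247}) = 0.3718
L = P_1 × (1−P_2) = 0.0573 × 0.6282 = 0.03601

0.0360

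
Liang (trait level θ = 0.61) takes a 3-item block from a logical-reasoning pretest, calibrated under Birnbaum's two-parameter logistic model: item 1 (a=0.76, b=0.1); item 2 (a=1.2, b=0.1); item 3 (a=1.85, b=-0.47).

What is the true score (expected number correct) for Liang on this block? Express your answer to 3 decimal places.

2.125

P(θ) = 1 / (1 + exp(−a(θ − b)))
P_1 = 1/(1+e^{-0.3876}) = 0.5957
P_2 = 1/(1+e^{-0.6120}) = 0.6484
P_3 = 1/(1+e^{-1.9980}) = 0.8806
E[score] = 0.5957 + 0.6484 + 0.8806 = 2.1247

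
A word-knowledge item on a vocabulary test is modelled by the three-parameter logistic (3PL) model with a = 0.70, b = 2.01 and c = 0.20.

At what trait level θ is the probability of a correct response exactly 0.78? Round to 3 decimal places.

3.395

P(θ) = c + (1 − c) · 1 / (1 + exp(−a(θ − b)))
Remove guessing floor: (0.78 − 0.20)/(1 − 0.20) = 0.7250
logit = ln(0.7250/0.2750) = 0.9694
θ = b + logit/(a) = 2.01 + 0.9694/0.7000 = 3.3949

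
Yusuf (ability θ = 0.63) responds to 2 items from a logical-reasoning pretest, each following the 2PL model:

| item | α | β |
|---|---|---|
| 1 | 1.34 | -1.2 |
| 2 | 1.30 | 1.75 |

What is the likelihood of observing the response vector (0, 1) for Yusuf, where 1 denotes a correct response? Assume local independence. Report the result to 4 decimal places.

P(θ) = 1 / (1 + exp(−α(θ − β)))
P_1 = 1/(1+e^{-2.4522}) = 0.9207
P_2 = 1/(1+e^{1.4560}) = 0.1891
L = (1−P_1) × P_2 = 0.0793 × 0.1891 = 0.01499

0.0150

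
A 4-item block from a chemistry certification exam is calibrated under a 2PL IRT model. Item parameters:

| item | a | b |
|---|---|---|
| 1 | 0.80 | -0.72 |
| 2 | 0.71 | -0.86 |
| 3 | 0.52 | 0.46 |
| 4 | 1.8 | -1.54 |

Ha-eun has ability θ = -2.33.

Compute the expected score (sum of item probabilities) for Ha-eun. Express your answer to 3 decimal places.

P(θ) = 1 / (1 + exp(−a(θ − b)))
P_1 = 1/(1+e^{1.2880}) = 0.2162
P_2 = 1/(1+e^{1.0437}) = 0.2604
P_3 = 1/(1+e^{1.4508}) = 0.1899
P_4 = 1/(1+e^{1.4220}) = 0.1943
E[score] = 0.2162 + 0.2604 + 0.1899 + 0.1943 = 0.8609

0.861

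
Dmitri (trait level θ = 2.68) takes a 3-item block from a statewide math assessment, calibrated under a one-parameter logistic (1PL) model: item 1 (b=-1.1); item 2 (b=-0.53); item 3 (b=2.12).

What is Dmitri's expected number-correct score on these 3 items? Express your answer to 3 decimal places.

P(θ) = 1 / (1 + exp(−(θ − b)))
P_1 = 1/(1+e^{-3.7800}) = 0.9777
P_2 = 1/(1+e^{-3.2100}) = 0.9612
P_3 = 1/(1+e^{-0.5600}) = 0.6365
E[score] = 0.9777 + 0.9612 + 0.6365 = 2.5753

2.575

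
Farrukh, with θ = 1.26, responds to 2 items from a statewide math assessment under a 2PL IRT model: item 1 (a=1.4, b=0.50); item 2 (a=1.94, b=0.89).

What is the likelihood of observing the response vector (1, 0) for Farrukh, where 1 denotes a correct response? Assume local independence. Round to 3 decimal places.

P(θ) = 1 / (1 + exp(−a(θ − b)))
P_1 = 1/(1+e^{-1.0640}) = 0.7435
P_2 = 1/(1+e^{-0.7178}) = 0.6721
L = P_1 × (1−P_2) = 0.7435 × 0.3279 = 0.24376

0.244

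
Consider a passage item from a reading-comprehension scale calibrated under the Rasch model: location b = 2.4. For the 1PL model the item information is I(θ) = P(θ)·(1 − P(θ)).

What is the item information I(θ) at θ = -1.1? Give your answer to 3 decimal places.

P = 1/(1+e^{3.5000}) = 0.0293
P(1−P) = 0.0293 × 0.9707 = 0.0285
I = P(1−P) = 0.02845

0.028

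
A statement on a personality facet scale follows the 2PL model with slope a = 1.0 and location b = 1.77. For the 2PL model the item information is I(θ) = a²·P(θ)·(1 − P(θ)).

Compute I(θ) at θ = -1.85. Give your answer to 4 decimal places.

P = 1/(1+e^{3.6200}) = 0.0261
P(1−P) = 0.0261 × 0.9739 = 0.0254
I = a² × P(1−P) = 1.0² × 0.0254 = 0.02540

0.0254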